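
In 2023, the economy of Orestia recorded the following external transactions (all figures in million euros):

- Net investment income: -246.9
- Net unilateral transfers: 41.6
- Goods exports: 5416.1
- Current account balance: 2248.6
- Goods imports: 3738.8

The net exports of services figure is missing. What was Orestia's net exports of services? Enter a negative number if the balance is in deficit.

776.6

Current account = goods balance + services balance + net primary income + net secondary income
Sum of the known components = 1472.0
Net exports of services = CA - (known components) = 2248.6 - 1472.0 = 776.6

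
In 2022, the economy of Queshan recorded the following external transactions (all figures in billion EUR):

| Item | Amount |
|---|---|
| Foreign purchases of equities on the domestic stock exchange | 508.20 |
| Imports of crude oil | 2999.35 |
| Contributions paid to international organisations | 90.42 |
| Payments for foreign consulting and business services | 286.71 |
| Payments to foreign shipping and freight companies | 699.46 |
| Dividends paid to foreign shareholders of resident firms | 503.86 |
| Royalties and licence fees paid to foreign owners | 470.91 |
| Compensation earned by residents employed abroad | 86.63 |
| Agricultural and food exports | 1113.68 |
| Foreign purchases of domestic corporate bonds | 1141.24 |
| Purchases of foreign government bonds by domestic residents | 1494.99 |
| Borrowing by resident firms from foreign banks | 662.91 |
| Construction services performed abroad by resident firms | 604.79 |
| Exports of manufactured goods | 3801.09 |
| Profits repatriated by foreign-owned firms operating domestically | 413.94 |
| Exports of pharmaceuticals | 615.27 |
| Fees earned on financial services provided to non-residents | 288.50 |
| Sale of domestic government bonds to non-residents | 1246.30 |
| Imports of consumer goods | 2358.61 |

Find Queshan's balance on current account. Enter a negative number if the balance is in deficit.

Goods: -2999.35 + 615.27 + 3801.09 + 1113.68 - 2358.61 = 172.08
Services: -699.46 - 470.91 + 604.79 + 288.50 - 286.71 = -563.79
Primary income: -503.86 - 413.94 + 86.63 = -831.17
Secondary income: -90.42
Current account = 172.08 + (-563.79) + (-831.17) + (-90.42) = -1313.30
(Excluded from the current account — financial account: foreign purchases of equities on the domestic stock exchange 508.20, foreign purchases of domestic corporate bonds 1141.24, purchases of foreign government bonds by domestic residents 1494.99, borrowing by resident firms from foreign banks 662.91, sale of domestic government bonds to non-residents 1246.30.)

-1313.30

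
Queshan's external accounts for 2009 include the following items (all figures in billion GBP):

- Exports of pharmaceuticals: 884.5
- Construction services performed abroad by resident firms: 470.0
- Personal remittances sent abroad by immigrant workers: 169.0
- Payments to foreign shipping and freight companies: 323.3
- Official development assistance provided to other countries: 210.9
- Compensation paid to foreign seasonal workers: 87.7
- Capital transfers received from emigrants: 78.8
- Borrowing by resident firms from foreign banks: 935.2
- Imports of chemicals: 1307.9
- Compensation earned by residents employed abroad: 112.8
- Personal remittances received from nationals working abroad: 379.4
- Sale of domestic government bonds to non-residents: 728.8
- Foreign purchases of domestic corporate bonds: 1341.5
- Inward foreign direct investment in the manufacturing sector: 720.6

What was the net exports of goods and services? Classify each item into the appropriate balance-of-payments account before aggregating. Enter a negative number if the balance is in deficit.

Goods: -1307.9 + 884.5 = -423.4
Services: 470.0 - 323.3 = 146.7
Trade balance = -423.4 + 146.7 = -276.7
(Excluded from the trade balance — secondary income: personal remittances sent abroad by immigrant workers 169.0, official development assistance provided to other countries 210.9, personal remittances received from nationals working abroad 379.4; primary income: compensation paid to foreign seasonal workers 87.7, compensation earned by residents employed abroad 112.8; capital account: capital transfers received from emigrants 78.8; financial account: borrowing by resident firms from foreign banks 935.2, sale of domestic government bonds to non-residents 728.8, foreign purchases of domestic corporate bonds 1341.5, inward foreign direct investment in the manufacturing sector 720.6.)

-276.7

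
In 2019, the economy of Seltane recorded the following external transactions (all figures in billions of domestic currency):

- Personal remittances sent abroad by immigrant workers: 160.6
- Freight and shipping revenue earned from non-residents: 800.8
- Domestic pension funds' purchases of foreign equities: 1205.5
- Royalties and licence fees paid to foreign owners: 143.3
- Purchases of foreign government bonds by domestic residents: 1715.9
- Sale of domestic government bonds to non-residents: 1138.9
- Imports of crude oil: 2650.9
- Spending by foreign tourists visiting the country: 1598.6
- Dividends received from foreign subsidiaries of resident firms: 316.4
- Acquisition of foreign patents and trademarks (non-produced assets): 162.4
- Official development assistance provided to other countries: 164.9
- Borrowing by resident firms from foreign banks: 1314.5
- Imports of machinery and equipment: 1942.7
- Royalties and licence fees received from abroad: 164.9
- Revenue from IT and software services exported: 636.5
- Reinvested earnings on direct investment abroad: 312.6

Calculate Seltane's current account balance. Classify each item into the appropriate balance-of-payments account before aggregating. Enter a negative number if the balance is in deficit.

-1232.6

Goods: -1942.7 - 2650.9 = -4593.6
Services: 1598.6 + 164.9 + 800.8 - 143.3 + 636.5 = 3057.5
Primary income: 312.6 + 316.4 = 629.0
Secondary income: -160.6 - 164.9 = -325.5
Current account = (-4593.6) + 3057.5 + 629.0 + (-325.5) = -1232.6
(Excluded from the current account — financial account: domestic pension funds' purchases of foreign equities 1205.5, purchases of foreign government bonds by domestic residents 1715.9, sale of domestic government bonds to non-residents 1138.9, borrowing by resident firms from foreign banks 1314.5; capital account: acquisition of foreign patents and trademarks (non-produced assets) 162.4.)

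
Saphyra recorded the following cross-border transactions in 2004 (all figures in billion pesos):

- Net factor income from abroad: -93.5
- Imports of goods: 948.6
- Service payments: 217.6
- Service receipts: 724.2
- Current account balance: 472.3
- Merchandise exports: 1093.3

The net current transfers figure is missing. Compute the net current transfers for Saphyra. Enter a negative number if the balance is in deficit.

Current account = goods balance + services balance + net primary income + net secondary income
Sum of the known components = 557.8
Net current transfers = CA - (known components) = 472.3 - 557.8 = -85.5

-85.5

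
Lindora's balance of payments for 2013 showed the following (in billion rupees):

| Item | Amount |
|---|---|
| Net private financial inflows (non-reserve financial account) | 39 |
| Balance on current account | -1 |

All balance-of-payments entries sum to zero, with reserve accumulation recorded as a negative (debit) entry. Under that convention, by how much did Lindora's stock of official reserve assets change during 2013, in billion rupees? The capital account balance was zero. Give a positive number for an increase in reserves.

Official reserve transactions balance = -((-1) + 39) = -38
An accumulation of reserves is recorded as a debit (negative entry), so the change in the stock of reserves is the negative of that balance.
Change in official reserves = -(-38) = 38

38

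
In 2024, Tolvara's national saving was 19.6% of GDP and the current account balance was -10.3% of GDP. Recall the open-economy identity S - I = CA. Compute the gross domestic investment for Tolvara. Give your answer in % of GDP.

I = S - CA = 19.6 - (-10.3) = 29.9

29.9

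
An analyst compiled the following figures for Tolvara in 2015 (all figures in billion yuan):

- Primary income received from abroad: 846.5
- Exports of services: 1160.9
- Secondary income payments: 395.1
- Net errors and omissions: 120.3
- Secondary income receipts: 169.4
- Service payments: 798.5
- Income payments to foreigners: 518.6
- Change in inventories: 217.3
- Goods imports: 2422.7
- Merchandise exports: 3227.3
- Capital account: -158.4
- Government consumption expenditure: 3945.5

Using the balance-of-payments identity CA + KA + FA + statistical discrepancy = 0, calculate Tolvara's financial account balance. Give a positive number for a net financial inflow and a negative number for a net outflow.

Goods balance = 3227.3 - 2422.7 = 804.6
Services balance = 1160.9 - 798.5 = 362.4
Trade balance (goods + services) = 804.6 + 362.4 = 1167.0
Net primary income = 846.5 - 518.6 = 327.9
Net secondary income = 169.4 - 395.1 = -225.7
Current account = 1167.0 + 327.9 + (-225.7) = 1269.2
Financial account = -(1269.2 + (-158.4) + 120.3) = -1231.1

-1231.1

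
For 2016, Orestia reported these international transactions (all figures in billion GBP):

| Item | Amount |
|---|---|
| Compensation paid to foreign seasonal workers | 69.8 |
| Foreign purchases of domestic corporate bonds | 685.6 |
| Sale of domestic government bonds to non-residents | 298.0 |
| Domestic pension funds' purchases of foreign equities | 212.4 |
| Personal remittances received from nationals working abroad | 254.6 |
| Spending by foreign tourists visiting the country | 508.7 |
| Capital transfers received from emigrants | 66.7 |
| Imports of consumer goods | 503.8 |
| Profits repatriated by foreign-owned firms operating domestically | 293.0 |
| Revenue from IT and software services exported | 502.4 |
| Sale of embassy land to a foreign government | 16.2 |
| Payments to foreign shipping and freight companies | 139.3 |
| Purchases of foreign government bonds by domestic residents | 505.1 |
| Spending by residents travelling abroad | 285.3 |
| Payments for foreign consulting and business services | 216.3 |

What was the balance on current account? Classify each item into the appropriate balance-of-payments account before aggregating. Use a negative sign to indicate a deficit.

Goods: -503.8
Services: -139.3 - 285.3 + 508.7 - 216.3 + 502.4 = 370.2
Primary income: -293.0 - 69.8 = -362.8
Secondary income: 254.6
Current account = (-503.8) + 370.2 + (-362.8) + 254.6 = -241.8
(Excluded from the current account — financial account: foreign purchases of domestic corporate bonds 685.6, sale of domestic government bonds to non-residents 298.0, domestic pension funds' purchases of foreign equities 212.4, purchases of foreign government bonds by domestic residents 505.1; capital account: capital transfers received from emigrants 66.7, sale of embassy land to a foreign government 16.2.)

-241.8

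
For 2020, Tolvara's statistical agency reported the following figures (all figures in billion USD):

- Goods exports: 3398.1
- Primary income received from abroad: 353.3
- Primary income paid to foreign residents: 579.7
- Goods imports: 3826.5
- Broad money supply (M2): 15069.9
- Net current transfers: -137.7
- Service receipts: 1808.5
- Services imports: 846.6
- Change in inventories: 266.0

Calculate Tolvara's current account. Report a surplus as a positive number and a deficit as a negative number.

169.4

Goods balance = 3398.1 - 3826.5 = -428.4
Services balance = 1808.5 - 846.6 = 961.9
Trade balance (goods + services) = -428.4 + 961.9 = 533.5
Net primary income = 353.3 - 579.7 = -226.4
Net secondary income = -137.7
Current account = 533.5 + (-226.4) + (-137.7) = 169.4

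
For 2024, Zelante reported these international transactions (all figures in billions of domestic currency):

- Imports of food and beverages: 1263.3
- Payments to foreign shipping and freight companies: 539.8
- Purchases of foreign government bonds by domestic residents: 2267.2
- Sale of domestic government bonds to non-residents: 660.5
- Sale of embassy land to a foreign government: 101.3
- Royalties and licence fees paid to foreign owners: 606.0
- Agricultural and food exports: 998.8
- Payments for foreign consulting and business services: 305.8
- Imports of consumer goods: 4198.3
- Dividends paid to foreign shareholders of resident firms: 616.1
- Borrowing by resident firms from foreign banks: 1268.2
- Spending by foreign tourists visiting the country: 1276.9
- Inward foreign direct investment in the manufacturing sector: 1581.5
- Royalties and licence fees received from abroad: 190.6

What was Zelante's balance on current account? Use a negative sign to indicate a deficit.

-5063.0

Goods: -1263.3 + 998.8 - 4198.3 = -4462.8
Services: -606.0 - 539.8 + 190.6 + 1276.9 - 305.8 = 15.9
Primary income: -616.1
Current account = (-4462.8) + 15.9 + (-616.1) = -5063.0
(Excluded from the current account — financial account: purchases of foreign government bonds by domestic residents 2267.2, sale of domestic government bonds to non-residents 660.5, borrowing by resident firms from foreign banks 1268.2, inward foreign direct investment in the manufacturing sector 1581.5; capital account: sale of embassy land to a foreign government 101.3.)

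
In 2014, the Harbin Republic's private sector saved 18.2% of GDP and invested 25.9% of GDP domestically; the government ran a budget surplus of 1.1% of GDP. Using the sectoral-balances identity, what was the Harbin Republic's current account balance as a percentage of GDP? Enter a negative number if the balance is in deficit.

-6.6

By the sectoral-balances identity, CA = (S_private - I) + (T - G).
Private balance = 18.2 - 25.9 = -7.7
Government balance (T - G) = 1.1
CA = -7.7 + 1.1 = -6.6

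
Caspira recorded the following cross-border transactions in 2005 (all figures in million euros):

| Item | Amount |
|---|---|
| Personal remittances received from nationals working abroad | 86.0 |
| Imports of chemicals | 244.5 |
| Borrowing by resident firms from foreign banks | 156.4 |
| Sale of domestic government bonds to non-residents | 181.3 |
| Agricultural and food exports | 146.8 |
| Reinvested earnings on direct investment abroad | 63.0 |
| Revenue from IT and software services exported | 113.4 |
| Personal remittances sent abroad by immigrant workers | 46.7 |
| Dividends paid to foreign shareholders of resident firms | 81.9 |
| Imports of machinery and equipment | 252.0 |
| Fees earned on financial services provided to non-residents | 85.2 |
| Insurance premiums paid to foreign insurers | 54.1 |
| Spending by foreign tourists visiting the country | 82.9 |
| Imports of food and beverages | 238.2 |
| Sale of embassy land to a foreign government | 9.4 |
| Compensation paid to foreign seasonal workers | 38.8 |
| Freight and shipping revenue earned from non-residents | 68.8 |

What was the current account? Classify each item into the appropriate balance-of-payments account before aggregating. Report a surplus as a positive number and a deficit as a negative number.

-310.1

Goods: -252.0 - 238.2 - 244.5 + 146.8 = -587.9
Services: 85.2 + 82.9 - 54.1 + 68.8 + 113.4 = 296.2
Primary income: -81.9 + 63.0 - 38.8 = -57.7
Secondary income: 86.0 - 46.7 = 39.3
Current account = (-587.9) + 296.2 + (-57.7) + 39.3 = -310.1
(Excluded from the current account — financial account: borrowing by resident firms from foreign banks 156.4, sale of domestic government bonds to non-residents 181.3; capital account: sale of embassy land to a foreign government 9.4.)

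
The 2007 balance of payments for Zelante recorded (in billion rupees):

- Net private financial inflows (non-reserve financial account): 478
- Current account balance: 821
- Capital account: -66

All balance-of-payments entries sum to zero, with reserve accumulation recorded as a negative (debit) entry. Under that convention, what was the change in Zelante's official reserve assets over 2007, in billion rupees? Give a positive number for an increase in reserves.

Official reserve transactions balance = -(821 + (-66) + 478) = -1233
An accumulation of reserves is recorded as a debit (negative entry), so the change in the stock of reserves is the negative of that balance.
Change in official reserves = -(-1233) = 1233

1233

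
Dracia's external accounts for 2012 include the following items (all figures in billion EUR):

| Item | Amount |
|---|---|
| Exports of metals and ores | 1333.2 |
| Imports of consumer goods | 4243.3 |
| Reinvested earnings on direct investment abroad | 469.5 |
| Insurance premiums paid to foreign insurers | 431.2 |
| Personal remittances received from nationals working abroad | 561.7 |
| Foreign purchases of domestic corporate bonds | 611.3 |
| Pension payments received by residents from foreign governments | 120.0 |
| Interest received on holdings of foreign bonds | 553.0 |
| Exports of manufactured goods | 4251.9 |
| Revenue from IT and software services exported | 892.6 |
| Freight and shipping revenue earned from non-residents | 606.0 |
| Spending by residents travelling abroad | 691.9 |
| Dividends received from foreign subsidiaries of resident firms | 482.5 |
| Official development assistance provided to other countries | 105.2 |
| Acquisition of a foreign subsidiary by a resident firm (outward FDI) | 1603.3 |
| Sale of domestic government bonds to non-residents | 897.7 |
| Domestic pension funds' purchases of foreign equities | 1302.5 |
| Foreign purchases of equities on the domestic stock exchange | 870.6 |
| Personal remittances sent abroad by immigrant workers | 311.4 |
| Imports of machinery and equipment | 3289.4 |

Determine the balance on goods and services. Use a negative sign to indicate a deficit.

-1572.1

Goods: -3289.4 + 1333.2 + 4251.9 - 4243.3 = -1947.6
Services: -431.2 + 606.0 - 691.9 + 892.6 = 375.5
Trade balance = -1947.6 + 375.5 = -1572.1
(Excluded from the trade balance — primary income: reinvested earnings on direct investment abroad 469.5, interest received on holdings of foreign bonds 553.0, dividends received from foreign subsidiaries of resident firms 482.5; secondary income: personal remittances received from nationals working abroad 561.7, pension payments received by residents from foreign governments 120.0, official development assistance provided to other countries 105.2, personal remittances sent abroad by immigrant workers 311.4; financial account: foreign purchases of domestic corporate bonds 611.3, acquisition of a foreign subsidiary by a resident firm (outward FDI) 1603.3, sale of domestic government bonds to non-residents 897.7, domestic pension funds' purchases of foreign equities 1302.5, foreign purchases of equities on the domestic stock exchange 870.6.)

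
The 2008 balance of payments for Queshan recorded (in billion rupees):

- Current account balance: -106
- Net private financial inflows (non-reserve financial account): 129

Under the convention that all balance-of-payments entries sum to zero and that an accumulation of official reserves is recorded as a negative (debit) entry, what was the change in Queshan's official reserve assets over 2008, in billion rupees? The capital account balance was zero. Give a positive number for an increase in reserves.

23

Official reserve transactions balance = -((-106) + 129) = -23
An accumulation of reserves is recorded as a debit (negative entry), so the change in the stock of reserves is the negative of that balance.
Change in official reserves = -(-23) = 23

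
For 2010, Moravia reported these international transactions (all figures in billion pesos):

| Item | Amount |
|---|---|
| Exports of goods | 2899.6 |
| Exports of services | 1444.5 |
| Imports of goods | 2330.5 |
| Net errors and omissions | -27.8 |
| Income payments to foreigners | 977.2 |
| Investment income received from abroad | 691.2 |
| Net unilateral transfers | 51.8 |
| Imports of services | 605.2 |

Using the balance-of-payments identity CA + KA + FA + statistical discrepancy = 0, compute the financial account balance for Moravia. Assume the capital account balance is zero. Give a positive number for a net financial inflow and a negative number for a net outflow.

Goods balance = 2899.6 - 2330.5 = 569.1
Services balance = 1444.5 - 605.2 = 839.3
Trade balance (goods + services) = 569.1 + 839.3 = 1408.4
Net primary income = 691.2 - 977.2 = -286.0
Net secondary income = 51.8
Current account = 1408.4 + (-286.0) + 51.8 = 1174.2
Financial account = -(1174.2 + (-27.8)) = -1146.4

-1146.4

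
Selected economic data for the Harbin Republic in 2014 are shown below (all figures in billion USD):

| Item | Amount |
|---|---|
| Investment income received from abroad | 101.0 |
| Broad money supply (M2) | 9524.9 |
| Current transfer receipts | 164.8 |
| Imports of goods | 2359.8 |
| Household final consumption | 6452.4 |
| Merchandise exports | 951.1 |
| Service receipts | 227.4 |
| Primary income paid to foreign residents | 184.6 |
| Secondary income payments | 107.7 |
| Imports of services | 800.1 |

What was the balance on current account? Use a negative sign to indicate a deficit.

-2007.9

Goods balance = 951.1 - 2359.8 = -1408.7
Services balance = 227.4 - 800.1 = -572.7
Trade balance (goods + services) = -1408.7 + (-572.7) = -1981.4
Net primary income = 101.0 - 184.6 = -83.6
Net secondary income = 164.8 - 107.7 = 57.1
Current account = -1981.4 + (-83.6) + 57.1 = -2007.9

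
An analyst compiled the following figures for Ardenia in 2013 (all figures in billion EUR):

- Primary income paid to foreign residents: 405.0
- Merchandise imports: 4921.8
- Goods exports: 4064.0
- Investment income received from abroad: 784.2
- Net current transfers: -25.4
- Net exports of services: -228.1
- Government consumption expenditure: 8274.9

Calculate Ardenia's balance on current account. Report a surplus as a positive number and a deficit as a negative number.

Goods balance = 4064.0 - 4921.8 = -857.8
Services balance = -228.1
Trade balance (goods + services) = -857.8 + (-228.1) = -1085.9
Net primary income = 784.2 - 405.0 = 379.2
Net secondary income = -25.4
Current account = -1085.9 + 379.2 + (-25.4) = -732.1

-732.1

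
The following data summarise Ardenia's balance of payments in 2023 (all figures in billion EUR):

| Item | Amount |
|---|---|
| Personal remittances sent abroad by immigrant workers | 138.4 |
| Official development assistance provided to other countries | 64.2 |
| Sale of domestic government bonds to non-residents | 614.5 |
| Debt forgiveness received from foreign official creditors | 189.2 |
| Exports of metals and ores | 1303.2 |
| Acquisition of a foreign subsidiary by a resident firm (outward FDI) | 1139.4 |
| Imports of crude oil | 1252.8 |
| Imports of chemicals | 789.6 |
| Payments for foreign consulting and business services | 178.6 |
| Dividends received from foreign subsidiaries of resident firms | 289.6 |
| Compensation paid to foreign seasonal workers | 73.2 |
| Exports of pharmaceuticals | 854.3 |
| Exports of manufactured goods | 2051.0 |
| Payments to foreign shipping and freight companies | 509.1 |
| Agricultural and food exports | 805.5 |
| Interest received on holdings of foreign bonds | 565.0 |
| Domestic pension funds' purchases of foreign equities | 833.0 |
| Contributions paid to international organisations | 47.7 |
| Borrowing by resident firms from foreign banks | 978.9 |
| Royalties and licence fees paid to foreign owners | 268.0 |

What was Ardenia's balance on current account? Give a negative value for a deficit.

2547.0

Goods: 2051.0 + 805.5 + 854.3 - 789.6 - 1252.8 + 1303.2 = 2971.6
Services: -178.6 - 509.1 - 268.0 = -955.7
Primary income: 565.0 + 289.6 - 73.2 = 781.4
Secondary income: -47.7 - 138.4 - 64.2 = -250.3
Current account = 2971.6 + (-955.7) + 781.4 + (-250.3) = 2547.0
(Excluded from the current account — financial account: sale of domestic government bonds to non-residents 614.5, acquisition of a foreign subsidiary by a resident firm (outward FDI) 1139.4, domestic pension funds' purchases of foreign equities 833.0, borrowing by resident firms from foreign banks 978.9; capital account: debt forgiveness received from foreign official creditors 189.2.)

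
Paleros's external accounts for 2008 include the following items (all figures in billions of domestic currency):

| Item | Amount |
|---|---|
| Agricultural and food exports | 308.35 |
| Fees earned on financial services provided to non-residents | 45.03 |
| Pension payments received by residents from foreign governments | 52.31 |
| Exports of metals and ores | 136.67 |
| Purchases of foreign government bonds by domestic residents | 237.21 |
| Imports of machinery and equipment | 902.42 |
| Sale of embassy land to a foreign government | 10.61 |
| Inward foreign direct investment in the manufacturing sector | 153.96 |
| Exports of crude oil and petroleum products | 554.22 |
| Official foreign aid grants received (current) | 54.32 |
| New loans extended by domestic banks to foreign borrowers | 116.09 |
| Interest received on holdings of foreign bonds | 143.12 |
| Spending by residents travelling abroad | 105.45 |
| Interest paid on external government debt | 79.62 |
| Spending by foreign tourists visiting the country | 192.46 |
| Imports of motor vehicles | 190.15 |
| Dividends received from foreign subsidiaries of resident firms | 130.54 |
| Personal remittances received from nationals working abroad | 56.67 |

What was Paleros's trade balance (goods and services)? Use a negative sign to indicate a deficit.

Goods: 136.67 + 308.35 - 902.42 + 554.22 - 190.15 = -93.33
Services: -105.45 + 45.03 + 192.46 = 132.04
Trade balance = -93.33 + 132.04 = 38.71
(Excluded from the trade balance — secondary income: pension payments received by residents from foreign governments 52.31, official foreign aid grants received (current) 54.32, personal remittances received from nationals working abroad 56.67; financial account: purchases of foreign government bonds by domestic residents 237.21, inward foreign direct investment in the manufacturing sector 153.96, new loans extended by domestic banks to foreign borrowers 116.09; capital account: sale of embassy land to a foreign government 10.61; primary income: interest received on holdings of foreign bonds 143.12, interest paid on external government debt 79.62, dividends received from foreign subsidiaries of resident firms 130.54.)

38.71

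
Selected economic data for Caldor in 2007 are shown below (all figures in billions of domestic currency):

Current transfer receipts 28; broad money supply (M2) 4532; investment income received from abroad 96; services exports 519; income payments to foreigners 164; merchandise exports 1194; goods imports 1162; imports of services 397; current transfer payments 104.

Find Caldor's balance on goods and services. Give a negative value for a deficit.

Goods balance = 1194 - 1162 = 32
Services balance = 519 - 397 = 122
Trade balance (goods + services) = 32 + 122 = 154

154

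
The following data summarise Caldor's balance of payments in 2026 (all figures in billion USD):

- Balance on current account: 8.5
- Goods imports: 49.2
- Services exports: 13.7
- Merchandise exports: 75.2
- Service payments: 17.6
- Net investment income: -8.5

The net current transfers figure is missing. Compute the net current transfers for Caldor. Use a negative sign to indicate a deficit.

-5.1

Current account = goods balance + services balance + net primary income + net secondary income
Sum of the known components = 13.6
Net current transfers = CA - (known components) = 8.5 - 13.6 = -5.1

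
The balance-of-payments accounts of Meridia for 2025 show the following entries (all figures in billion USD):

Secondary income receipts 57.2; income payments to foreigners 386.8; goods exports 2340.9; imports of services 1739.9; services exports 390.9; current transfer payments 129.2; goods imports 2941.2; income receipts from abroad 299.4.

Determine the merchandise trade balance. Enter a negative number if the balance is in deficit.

Goods balance = 2340.9 - 2941.2 = -600.3

-600.3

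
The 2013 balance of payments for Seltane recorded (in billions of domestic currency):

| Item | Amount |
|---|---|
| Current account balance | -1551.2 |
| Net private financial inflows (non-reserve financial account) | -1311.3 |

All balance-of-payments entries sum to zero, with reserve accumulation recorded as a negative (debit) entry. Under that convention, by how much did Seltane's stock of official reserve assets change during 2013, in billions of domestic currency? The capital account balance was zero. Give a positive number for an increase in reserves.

Official reserve transactions balance = -((-1551.2) + (-1311.3)) = 2862.5
An accumulation of reserves is recorded as a debit (negative entry), so the change in the stock of reserves is the negative of that balance.
Change in official reserves = -(2862.5) = -2862.5

-2862.5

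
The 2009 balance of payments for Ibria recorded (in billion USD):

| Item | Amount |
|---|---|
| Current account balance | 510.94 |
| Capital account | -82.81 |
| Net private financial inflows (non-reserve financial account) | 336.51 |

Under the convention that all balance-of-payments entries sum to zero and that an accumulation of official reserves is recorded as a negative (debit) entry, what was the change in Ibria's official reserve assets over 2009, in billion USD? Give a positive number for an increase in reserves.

Official reserve transactions balance = -(510.94 + (-82.81) + 336.51) = -764.64
An accumulation of reserves is recorded as a debit (negative entry), so the change in the stock of reserves is the negative of that balance.
Change in official reserves = -(-764.64) = 764.64

764.64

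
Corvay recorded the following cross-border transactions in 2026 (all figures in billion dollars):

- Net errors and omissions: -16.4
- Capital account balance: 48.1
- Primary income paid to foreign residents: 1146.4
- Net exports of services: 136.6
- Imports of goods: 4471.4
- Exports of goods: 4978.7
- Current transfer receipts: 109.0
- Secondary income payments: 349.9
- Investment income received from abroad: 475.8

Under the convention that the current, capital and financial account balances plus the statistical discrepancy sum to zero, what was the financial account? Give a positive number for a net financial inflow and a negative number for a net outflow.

235.9

Goods balance = 4978.7 - 4471.4 = 507.3
Services balance = 136.6
Trade balance (goods + services) = 507.3 + 136.6 = 643.9
Net primary income = 475.8 - 1146.4 = -670.6
Net secondary income = 109.0 - 349.9 = -240.9
Current account = 643.9 + (-670.6) + (-240.9) = -267.6
Financial account = -(-267.6 + 48.1 + (-16.4)) = 235.9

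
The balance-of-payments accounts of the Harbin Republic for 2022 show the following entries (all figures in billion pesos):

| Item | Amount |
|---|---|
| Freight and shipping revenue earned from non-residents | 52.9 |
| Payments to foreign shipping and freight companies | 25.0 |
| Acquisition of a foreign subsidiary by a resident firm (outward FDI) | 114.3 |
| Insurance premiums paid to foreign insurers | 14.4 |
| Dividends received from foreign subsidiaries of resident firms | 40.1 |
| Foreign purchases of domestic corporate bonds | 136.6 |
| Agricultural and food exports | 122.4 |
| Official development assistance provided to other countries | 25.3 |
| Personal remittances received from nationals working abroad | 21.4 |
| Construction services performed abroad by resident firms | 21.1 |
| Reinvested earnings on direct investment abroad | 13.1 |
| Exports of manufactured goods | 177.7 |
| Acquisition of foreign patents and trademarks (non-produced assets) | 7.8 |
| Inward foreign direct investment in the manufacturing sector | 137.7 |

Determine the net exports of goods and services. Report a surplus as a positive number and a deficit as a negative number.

Goods: 177.7 + 122.4 = 300.1
Services: -25.0 - 14.4 + 21.1 + 52.9 = 34.6
Trade balance = 300.1 + 34.6 = 334.7
(Excluded from the trade balance — financial account: acquisition of a foreign subsidiary by a resident firm (outward FDI) 114.3, foreign purchases of domestic corporate bonds 136.6, inward foreign direct investment in the manufacturing sector 137.7; primary income: dividends received from foreign subsidiaries of resident firms 40.1, reinvested earnings on direct investment abroad 13.1; secondary income: official development assistance provided to other countries 25.3, personal remittances received from nationals working abroad 21.4; capital account: acquisition of foreign patents and trademarks (non-produced assets) 7.8.)

334.7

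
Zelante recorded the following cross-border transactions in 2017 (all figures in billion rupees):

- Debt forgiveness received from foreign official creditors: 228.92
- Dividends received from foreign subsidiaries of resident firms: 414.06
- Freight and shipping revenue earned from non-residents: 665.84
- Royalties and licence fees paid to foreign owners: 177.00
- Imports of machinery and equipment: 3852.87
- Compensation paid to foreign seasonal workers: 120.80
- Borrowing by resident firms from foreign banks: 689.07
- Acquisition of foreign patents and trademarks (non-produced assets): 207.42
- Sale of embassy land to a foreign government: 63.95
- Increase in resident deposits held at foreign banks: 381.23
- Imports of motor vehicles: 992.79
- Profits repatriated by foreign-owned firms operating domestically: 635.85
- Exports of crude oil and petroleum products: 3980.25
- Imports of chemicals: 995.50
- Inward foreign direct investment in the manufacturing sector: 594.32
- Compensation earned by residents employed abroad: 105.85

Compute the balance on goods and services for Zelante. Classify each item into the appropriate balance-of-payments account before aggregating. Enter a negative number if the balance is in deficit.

Goods: -992.79 - 3852.87 - 995.50 + 3980.25 = -1860.91
Services: -177.00 + 665.84 = 488.84
Trade balance = -1860.91 + 488.84 = -1372.07
(Excluded from the trade balance — capital account: debt forgiveness received from foreign official creditors 228.92, acquisition of foreign patents and trademarks (non-produced assets) 207.42, sale of embassy land to a foreign government 63.95; primary income: dividends received from foreign subsidiaries of resident firms 414.06, compensation paid to foreign seasonal workers 120.80, profits repatriated by foreign-owned firms operating domestically 635.85, compensation earned by residents employed abroad 105.85; financial account: borrowing by resident firms from foreign banks 689.07, increase in resident deposits held at foreign banks 381.23, inward foreign direct investment in the manufacturing sector 594.32.)

-1372.07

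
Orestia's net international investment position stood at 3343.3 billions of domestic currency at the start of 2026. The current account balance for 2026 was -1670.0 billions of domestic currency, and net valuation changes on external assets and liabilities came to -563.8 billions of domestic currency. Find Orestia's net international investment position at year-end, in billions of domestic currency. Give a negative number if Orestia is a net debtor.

1109.5

Change in NIIP = current account + net valuation change = -1670.0 + (-563.8) = -2233.8
End-of-year NIIP = 3343.3 + (-2233.8) = 1109.5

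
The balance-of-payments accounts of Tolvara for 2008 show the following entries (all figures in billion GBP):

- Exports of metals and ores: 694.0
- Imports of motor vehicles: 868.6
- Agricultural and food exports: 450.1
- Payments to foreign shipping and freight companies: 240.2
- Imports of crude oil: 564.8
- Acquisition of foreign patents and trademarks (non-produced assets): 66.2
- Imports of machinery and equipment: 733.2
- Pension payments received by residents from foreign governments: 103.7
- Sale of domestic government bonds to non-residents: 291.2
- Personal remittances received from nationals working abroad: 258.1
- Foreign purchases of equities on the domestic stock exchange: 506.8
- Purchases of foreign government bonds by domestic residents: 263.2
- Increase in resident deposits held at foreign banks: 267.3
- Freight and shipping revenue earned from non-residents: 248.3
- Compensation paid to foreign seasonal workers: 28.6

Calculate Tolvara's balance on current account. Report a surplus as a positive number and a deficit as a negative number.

-681.2

Goods: 450.1 - 868.6 - 733.2 + 694.0 - 564.8 = -1022.5
Services: 248.3 - 240.2 = 8.1
Primary income: -28.6
Secondary income: 258.1 + 103.7 = 361.8
Current account = (-1022.5) + 8.1 + (-28.6) + 361.8 = -681.2
(Excluded from the current account — capital account: acquisition of foreign patents and trademarks (non-produced assets) 66.2; financial account: sale of domestic government bonds to non-residents 291.2, foreign purchases of equities on the domestic stock exchange 506.8, purchases of foreign government bonds by domestic residents 263.2, increase in resident deposits held at foreign banks 267.3.)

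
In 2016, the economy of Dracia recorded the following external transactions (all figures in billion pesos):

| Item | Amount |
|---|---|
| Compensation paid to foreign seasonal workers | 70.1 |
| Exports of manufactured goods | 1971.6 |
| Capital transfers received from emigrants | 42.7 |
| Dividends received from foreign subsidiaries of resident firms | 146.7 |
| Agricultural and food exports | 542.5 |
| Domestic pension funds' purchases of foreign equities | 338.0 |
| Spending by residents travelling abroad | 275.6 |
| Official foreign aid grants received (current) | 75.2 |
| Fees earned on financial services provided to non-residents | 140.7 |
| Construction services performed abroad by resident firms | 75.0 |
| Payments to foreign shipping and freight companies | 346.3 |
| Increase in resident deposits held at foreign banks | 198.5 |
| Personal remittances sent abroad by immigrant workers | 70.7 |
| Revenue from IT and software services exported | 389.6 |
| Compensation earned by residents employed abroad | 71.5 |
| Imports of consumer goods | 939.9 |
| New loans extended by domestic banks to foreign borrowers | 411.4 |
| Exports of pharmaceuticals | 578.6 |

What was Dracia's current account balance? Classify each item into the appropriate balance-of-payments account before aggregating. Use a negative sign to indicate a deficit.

2288.8

Goods: 578.6 + 542.5 + 1971.6 - 939.9 = 2152.8
Services: 140.7 - 346.3 + 389.6 - 275.6 + 75.0 = -16.6
Primary income: 71.5 + 146.7 - 70.1 = 148.1
Secondary income: 75.2 - 70.7 = 4.5
Current account = 2152.8 + (-16.6) + 148.1 + 4.5 = 2288.8
(Excluded from the current account — capital account: capital transfers received from emigrants 42.7; financial account: domestic pension funds' purchases of foreign equities 338.0, increase in resident deposits held at foreign banks 198.5, new loans extended by domestic banks to foreign borrowers 411.4.)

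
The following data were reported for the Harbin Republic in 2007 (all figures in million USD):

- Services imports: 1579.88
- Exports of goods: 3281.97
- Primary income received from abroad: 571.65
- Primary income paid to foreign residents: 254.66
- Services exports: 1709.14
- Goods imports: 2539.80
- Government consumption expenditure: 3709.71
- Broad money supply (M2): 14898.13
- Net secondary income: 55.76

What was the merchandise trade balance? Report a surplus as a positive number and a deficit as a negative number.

742.17

Goods balance = 3281.97 - 2539.80 = 742.17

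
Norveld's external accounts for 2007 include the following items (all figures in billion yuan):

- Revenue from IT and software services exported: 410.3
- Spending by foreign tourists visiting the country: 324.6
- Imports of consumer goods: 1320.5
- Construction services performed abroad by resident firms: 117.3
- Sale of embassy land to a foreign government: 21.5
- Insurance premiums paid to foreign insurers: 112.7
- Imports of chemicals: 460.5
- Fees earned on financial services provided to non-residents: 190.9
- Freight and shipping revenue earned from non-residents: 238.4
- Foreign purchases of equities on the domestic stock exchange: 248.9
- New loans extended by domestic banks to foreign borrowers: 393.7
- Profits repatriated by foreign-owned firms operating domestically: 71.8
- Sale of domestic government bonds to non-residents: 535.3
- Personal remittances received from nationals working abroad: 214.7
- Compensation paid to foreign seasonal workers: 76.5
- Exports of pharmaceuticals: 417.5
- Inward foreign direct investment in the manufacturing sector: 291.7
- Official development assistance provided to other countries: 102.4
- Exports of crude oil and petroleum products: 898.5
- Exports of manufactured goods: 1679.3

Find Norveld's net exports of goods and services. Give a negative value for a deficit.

Goods: 417.5 - 460.5 + 1679.3 - 1320.5 + 898.5 = 1214.3
Services: 117.3 - 112.7 + 190.9 + 324.6 + 410.3 + 238.4 = 1168.8
Trade balance = 1214.3 + 1168.8 = 2383.1
(Excluded from the trade balance — capital account: sale of embassy land to a foreign government 21.5; financial account: foreign purchases of equities on the domestic stock exchange 248.9, new loans extended by domestic banks to foreign borrowers 393.7, sale of domestic government bonds to non-residents 535.3, inward foreign direct investment in the manufacturing sector 291.7; primary income: profits repatriated by foreign-owned firms operating domestically 71.8, compensation paid to foreign seasonal workers 76.5; secondary income: personal remittances received from nationals working abroad 214.7, official development assistance provided to other countries 102.4.)

2383.1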